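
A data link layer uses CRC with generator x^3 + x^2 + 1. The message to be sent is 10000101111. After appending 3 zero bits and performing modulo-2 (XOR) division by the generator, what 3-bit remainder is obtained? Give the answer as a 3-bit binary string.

011

Append 3 zeros: 10000101111000. Divide by 1101 (XOR where the leading bit is 1):
  pos 0: 1000 XOR 1101 = 0101
  pos 1: 1010 XOR 1101 = 0111
  pos 2: 1111 XOR 1101 = 0010
  pos 4: 1001 XOR 1101 = 0100
  pos 5: 1001 XOR 1101 = 0100
  pos 6: 1001 XOR 1101 = 0100
  pos 7: 1001 XOR 1101 = 0100
  pos 8: 1000 XOR 1101 = 0101
  pos 9: 1010 XOR 1101 = 0111
  pos 10: 1110 XOR 1101 = 0011
Remainder (last 3 bits) = 011. This is the CRC / FCS.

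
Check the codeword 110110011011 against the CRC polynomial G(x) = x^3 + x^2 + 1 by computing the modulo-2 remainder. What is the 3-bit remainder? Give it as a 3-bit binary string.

000

Modulo-2 division of 110110011011 by 1101:
  pos 0: 1101 XOR 1101 = 0000
  pos 4: 1001 XOR 1101 = 0100
  pos 5: 1001 XOR 1101 = 0100
  pos 6: 1000 XOR 1101 = 0101
  pos 7: 1011 XOR 1101 = 0110
  pos 8: 1101 XOR 1101 = 0000
Remainder = 000 (zero — the frame passes the CRC check).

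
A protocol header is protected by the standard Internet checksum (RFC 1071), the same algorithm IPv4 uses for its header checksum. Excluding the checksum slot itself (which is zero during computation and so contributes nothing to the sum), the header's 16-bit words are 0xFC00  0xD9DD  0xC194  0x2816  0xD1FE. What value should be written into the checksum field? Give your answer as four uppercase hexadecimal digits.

One's-complement addition (fold any carry out of bit 15 back into bit 0):
  0xFC00 + 0xD9DD = 0x1D5DD → wrap carry → 0xD5DE
  0xD5DE + 0xC194 = 0x19772 → wrap carry → 0x9773
  0x9773 + 0x2816 = 0x0BF89
  0xBF89 + 0xD1FE = 0x19187 → wrap carry → 0x9188
One's-complement sum = 0x9188.
Checksum = ~0x9188 & 0xFFFF = 0x6E77.

6E77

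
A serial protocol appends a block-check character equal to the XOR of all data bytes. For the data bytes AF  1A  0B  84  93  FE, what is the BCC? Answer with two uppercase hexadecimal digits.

XOR the bytes together:
  start with 0xAF
  0xAF ⊕ 0x1A = 0xB5
  0xB5 ⊕ 0x0B = 0xBE
  0xBE ⊕ 0x84 = 0x3A
  0x3A ⊕ 0x93 = 0xA9
  0xA9 ⊕ 0xFE = 0x57

57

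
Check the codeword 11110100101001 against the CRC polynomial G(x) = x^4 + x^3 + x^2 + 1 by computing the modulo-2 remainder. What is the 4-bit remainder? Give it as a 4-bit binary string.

Modulo-2 division of 11110100101001 by 11101:
  pos 0: 11110 XOR 11101 = 00011
  pos 3: 11100 XOR 11101 = 00001
  pos 7: 11010 XOR 11101 = 00111
  pos 9: 11101 XOR 11101 = 00000
Remainder = 0000 (zero — the frame passes the CRC check).

0000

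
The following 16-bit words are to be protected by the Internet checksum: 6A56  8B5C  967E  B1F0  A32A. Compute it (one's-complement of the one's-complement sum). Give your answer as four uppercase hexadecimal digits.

1EB3

One's-complement addition (fold any carry out of bit 15 back into bit 0):
  0x6A56 + 0x8B5C = 0x0F5B2
  0xF5B2 + 0x967E = 0x18C30 → wrap carry → 0x8C31
  0x8C31 + 0xB1F0 = 0x13E21 → wrap carry → 0x3E22
  0x3E22 + 0xA32A = 0x0E14C
One's-complement sum = 0xE14C.
Checksum = ~0xE14C & 0xFFFF = 0x1EB3.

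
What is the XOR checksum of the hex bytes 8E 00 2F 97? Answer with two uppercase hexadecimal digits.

36

XOR the bytes together:
  start with 0x8E
  0x8E ⊕ 0x00 = 0x8E
  0x8E ⊕ 0x2F = 0xA1
  0xA1 ⊕ 0x97 = 0x36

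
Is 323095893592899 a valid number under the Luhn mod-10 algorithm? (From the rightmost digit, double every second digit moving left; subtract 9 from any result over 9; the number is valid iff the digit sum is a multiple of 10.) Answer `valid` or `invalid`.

From the right, keep odd positions and double even positions (subtract 9 from any doubled value over 9):
  doubled (positions 2,4,...): 9 4 1 9 1 0 4 → sum 28
  kept (positions 1,3,...): 9 8 9 3 8 9 3 3 → sum 52
Total = 80.
80 mod 10 = 0, so the number is valid.

valid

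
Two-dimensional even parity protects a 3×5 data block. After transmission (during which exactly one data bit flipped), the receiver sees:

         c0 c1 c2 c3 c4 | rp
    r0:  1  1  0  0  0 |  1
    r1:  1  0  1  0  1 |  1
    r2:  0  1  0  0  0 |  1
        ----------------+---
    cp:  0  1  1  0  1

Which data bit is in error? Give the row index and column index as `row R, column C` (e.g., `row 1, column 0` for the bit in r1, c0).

row 0, column 1

Recompute each row's even parity and compare to rp:
  r0: data parity 0, sent rp 1 → mismatch
  r1: data parity 1, sent rp 1 → ok
  r2: data parity 1, sent rp 1 → ok
Recompute each column's even parity and compare to cp:
  c0: data parity 0, sent cp 0 → ok
  c1: data parity 0, sent cp 1 → mismatch
  c2: data parity 1, sent cp 1 → ok
  c3: data parity 0, sent cp 0 → ok
  c4: data parity 1, sent cp 1 → ok
Exactly one row (r0) and one column (c1) fail → the flipped bit is at their intersection.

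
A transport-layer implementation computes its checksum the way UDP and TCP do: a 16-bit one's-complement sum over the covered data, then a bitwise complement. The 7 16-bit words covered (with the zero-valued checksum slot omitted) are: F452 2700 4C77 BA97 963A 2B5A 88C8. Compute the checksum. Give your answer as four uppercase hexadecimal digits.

9340

One's-complement addition (fold any carry out of bit 15 back into bit 0):
  0xF452 + 0x2700 = 0x11B52 → wrap carry → 0x1B53
  0x1B53 + 0x4C77 = 0x067CA
  0x67CA + 0xBA97 = 0x12261 → wrap carry → 0x2262
  0x2262 + 0x963A = 0x0B89C
  0xB89C + 0x2B5A = 0x0E3F6
  0xE3F6 + 0x88C8 = 0x16CBE → wrap carry → 0x6CBF
One's-complement sum = 0x6CBF.
Checksum = ~0x6CBF & 0xFFFF = 0x9340.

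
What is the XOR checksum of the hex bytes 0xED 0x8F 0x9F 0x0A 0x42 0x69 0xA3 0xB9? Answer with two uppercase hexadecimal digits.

C6

XOR the bytes together:
  start with 0xED
  0xED ⊕ 0x8F = 0x62
  0x62 ⊕ 0x9F = 0xFD
  0xFD ⊕ 0x0A = 0xF7
  0xF7 ⊕ 0x42 = 0xB5
  0xB5 ⊕ 0x69 = 0xDC
  0xDC ⊕ 0xA3 = 0x7F
  0x7F ⊕ 0xB9 = 0xC6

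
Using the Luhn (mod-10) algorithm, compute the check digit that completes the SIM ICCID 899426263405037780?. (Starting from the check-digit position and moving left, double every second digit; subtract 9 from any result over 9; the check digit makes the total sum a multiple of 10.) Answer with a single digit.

Partial digits right→left: 0 8 7 7 3 0 5 0 4 3 6 2 6 2 4 9 9 8
Double every second digit counting from the check-digit position (so the 1st, 3rd, 5th, ... of the partial from the right).
  doubled (with −9 where >9): 0 5 6 1 8 3 3 8 9 → sum 43
  kept as-is: 8 7 0 0 3 2 2 9 8 → sum 39
Total = 43 + 39 = 82.
Check digit = (10 − (82 mod 10)) mod 10 = 8.

8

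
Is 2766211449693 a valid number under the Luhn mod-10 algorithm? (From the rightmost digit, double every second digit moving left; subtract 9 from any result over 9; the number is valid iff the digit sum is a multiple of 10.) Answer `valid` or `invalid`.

valid

From the right, keep odd positions and double even positions (subtract 9 from any doubled value over 9):
  doubled (positions 2,4,...): 9 9 8 2 3 5 → sum 36
  kept (positions 1,3,...): 3 6 4 1 2 6 2 → sum 24
Total = 60.
60 mod 10 = 0, so the number is valid.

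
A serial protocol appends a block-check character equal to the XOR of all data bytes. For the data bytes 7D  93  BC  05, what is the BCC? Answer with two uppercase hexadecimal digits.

57

XOR the bytes together:
  start with 0x7D
  0x7D ⊕ 0x93 = 0xEE
  0xEE ⊕ 0xBC = 0x52
  0x52 ⊕ 0x05 = 0x57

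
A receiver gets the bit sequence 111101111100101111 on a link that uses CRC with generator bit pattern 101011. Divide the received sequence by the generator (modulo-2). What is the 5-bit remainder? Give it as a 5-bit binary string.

00000

Modulo-2 division of 111101111100101111 by 101011:
  pos 0: 111101 XOR 101011 = 010110
  pos 1: 101101 XOR 101011 = 000110
  pos 4: 110111 XOR 101011 = 011100
  pos 5: 111000 XOR 101011 = 010011
  pos 6: 100110 XOR 101011 = 001101
  pos 8: 110110 XOR 101011 = 011101
  pos 9: 111011 XOR 101011 = 010000
  pos 10: 100001 XOR 101011 = 001010
  pos 12: 101011 XOR 101011 = 000000
Remainder = 00000 (zero — the frame passes the CRC check).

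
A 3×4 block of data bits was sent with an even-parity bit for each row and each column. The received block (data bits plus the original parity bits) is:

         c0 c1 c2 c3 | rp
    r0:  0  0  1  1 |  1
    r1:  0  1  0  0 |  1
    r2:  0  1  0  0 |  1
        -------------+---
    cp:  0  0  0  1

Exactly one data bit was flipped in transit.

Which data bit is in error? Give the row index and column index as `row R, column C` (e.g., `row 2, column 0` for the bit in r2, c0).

row 0, column 2

Recompute each row's even parity and compare to rp:
  r0: data parity 0, sent rp 1 → mismatch
  r1: data parity 1, sent rp 1 → ok
  r2: data parity 1, sent rp 1 → ok
Recompute each column's even parity and compare to cp:
  c0: data parity 0, sent cp 0 → ok
  c1: data parity 0, sent cp 0 → ok
  c2: data parity 1, sent cp 0 → mismatch
  c3: data parity 1, sent cp 1 → ok
Exactly one row (r0) and one column (c2) fail → the flipped bit is at their intersection.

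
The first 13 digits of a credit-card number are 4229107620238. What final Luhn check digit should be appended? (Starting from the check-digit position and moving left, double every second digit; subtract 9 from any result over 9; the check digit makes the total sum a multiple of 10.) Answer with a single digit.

6

Partial digits right→left: 8 3 2 0 2 6 7 0 1 9 2 2 4
Double every second digit counting from the check-digit position (so the 1st, 3rd, 5th, ... of the partial from the right).
  doubled (with −9 where >9): 7 4 4 5 2 4 8 → sum 34
  kept as-is: 3 0 6 0 9 2 → sum 20
Total = 34 + 20 = 54.
Check digit = (10 − (54 mod 10)) mod 10 = 6.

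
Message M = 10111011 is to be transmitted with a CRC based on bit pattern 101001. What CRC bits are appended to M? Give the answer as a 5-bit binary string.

Append 5 zeros: 1011101100000. Divide by 101001 (XOR where the leading bit is 1):
  pos 0: 101110 XOR 101001 = 000111
  pos 3: 111110 XOR 101001 = 010111
  pos 4: 101110 XOR 101001 = 000111
  pos 7: 111000 XOR 101001 = 010001
Remainder (last 5 bits) = 10001. This is the CRC / FCS.

10001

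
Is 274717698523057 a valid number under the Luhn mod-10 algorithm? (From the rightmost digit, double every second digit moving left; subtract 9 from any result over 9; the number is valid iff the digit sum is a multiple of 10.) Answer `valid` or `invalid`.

invalid

From the right, keep odd positions and double even positions (subtract 9 from any doubled value over 9):
  doubled (positions 2,4,...): 1 6 1 9 5 5 5 → sum 32
  kept (positions 1,3,...): 7 0 2 8 6 1 4 2 → sum 30
Total = 62.
62 mod 10 = 2, so the number is invalid.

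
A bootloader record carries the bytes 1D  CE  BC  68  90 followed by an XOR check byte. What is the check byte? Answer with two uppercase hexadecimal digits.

XOR the bytes together:
  start with 0x1D
  0x1D ⊕ 0xCE = 0xD3
  0xD3 ⊕ 0xBC = 0x6F
  0x6F ⊕ 0x68 = 0x07
  0x07 ⊕ 0x90 = 0x97

97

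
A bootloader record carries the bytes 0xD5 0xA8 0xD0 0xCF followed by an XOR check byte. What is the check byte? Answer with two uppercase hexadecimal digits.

XOR the bytes together:
  start with 0xD5
  0xD5 ⊕ 0xA8 = 0x7D
  0x7D ⊕ 0xD0 = 0xAD
  0xAD ⊕ 0xCF = 0x62

62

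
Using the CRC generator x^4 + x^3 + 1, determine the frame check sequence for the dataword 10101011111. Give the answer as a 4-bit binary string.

Append 4 zeros: 101010111110000. Divide by 11001 (XOR where the leading bit is 1):
  pos 0: 10101 XOR 11001 = 01100
  pos 1: 11000 XOR 11001 = 00001
  pos 5: 11111 XOR 11001 = 00110
  pos 7: 11010 XOR 11001 = 00011
  pos 10: 11000 XOR 11001 = 00001
Remainder (last 4 bits) = 0001. This is the CRC / FCS.

0001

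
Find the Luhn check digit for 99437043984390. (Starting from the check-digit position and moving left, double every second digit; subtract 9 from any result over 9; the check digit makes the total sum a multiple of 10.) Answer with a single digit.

Partial digits right→left: 0 9 3 4 8 9 3 4 0 7 3 4 9 9
Double every second digit counting from the check-digit position (so the 1st, 3rd, 5th, ... of the partial from the right).
  doubled (with −9 where >9): 0 6 7 6 0 6 9 → sum 34
  kept as-is: 9 4 9 4 7 4 9 → sum 46
Total = 34 + 46 = 80.
Check digit = (10 − (80 mod 10)) mod 10 = 0.

0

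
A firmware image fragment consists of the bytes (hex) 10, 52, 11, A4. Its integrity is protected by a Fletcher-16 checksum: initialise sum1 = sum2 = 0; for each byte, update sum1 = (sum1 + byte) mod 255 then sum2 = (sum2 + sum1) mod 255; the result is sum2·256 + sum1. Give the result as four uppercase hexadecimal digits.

FD18

Running sums (mod 255):
  after byte 0 (10): sum1=16, sum2=16
  after byte 1 (52): sum1=98, sum2=114
  after byte 2 (11): sum1=115, sum2=229
  after byte 3 (A4): sum1=24, sum2=253
Checksum = sum2·256 + sum1 = 253·256 + 24 = 64792 = 0xFD18.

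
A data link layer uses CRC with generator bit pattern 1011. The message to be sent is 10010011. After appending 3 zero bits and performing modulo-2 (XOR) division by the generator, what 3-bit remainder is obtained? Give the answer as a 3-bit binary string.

111

Append 3 zeros: 10010011000. Divide by 1011 (XOR where the leading bit is 1):
  pos 0: 1001 XOR 1011 = 0010
  pos 2: 1000 XOR 1011 = 0011
  pos 4: 1111 XOR 1011 = 0100
  pos 5: 1000 XOR 1011 = 0011
  pos 7: 1100 XOR 1011 = 0111
Remainder (last 3 bits) = 111. This is the CRC / FCS.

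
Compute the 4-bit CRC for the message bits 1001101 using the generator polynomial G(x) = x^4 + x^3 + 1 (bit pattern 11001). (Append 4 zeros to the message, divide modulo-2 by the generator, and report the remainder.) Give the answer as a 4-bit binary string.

1011

Append 4 zeros: 10011010000. Divide by 11001 (XOR where the leading bit is 1):
  pos 0: 10011 XOR 11001 = 01010
  pos 1: 10100 XOR 11001 = 01101
  pos 2: 11011 XOR 11001 = 00010
  pos 5: 10000 XOR 11001 = 01001
  pos 6: 10010 XOR 11001 = 01011
Remainder (last 4 bits) = 1011. This is the CRC / FCS.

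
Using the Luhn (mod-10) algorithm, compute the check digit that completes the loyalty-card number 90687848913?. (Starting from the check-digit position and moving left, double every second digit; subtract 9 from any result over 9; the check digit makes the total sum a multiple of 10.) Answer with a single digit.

5

Partial digits right→left: 3 1 9 8 4 8 7 8 6 0 9
Double every second digit counting from the check-digit position (so the 1st, 3rd, 5th, ... of the partial from the right).
  doubled (with −9 where >9): 6 9 8 5 3 9 → sum 40
  kept as-is: 1 8 8 8 0 → sum 25
Total = 40 + 25 = 65.
Check digit = (10 − (65 mod 10)) mod 10 = 5.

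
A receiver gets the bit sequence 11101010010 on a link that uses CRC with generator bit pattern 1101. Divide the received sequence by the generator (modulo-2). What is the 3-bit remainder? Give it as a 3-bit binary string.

Modulo-2 division of 11101010010 by 1101:
  pos 0: 1110 XOR 1101 = 0011
  pos 2: 1110 XOR 1101 = 0011
  pos 4: 1110 XOR 1101 = 0011
  pos 6: 1101 XOR 1101 = 0000
Remainder = 000 (zero — the frame passes the CRC check).

000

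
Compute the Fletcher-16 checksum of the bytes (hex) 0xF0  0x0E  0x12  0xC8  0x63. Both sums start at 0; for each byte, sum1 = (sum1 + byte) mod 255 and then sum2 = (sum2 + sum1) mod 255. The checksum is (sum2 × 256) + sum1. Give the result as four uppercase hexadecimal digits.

183D

Running sums (mod 255):
  after byte 0 (0xF0): sum1=240, sum2=240
  after byte 1 (0x0E): sum1=254, sum2=239
  after byte 2 (0x12): sum1=17, sum2=1
  after byte 3 (0xC8): sum1=217, sum2=218
  after byte 4 (0x63): sum1=61, sum2=24
Checksum = sum2·256 + sum1 = 24·256 + 61 = 6205 = 0x183D.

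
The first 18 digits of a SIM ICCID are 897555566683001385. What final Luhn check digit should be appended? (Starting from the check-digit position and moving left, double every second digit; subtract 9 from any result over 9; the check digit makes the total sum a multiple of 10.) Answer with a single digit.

Partial digits right→left: 5 8 3 1 0 0 3 8 6 6 6 5 5 5 5 7 9 8
Double every second digit counting from the check-digit position (so the 1st, 3rd, 5th, ... of the partial from the right).
  doubled (with −9 where >9): 1 6 0 6 3 3 1 1 9 → sum 30
  kept as-is: 8 1 0 8 6 5 5 7 8 → sum 48
Total = 30 + 48 = 78.
Check digit = (10 − (78 mod 10)) mod 10 = 2.

2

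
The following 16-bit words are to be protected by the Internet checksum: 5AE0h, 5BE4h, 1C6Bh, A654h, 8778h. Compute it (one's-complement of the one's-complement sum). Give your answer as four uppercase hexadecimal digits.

One's-complement addition (fold any carry out of bit 15 back into bit 0):
  0x5AE0 + 0x5BE4 = 0x0B6C4
  0xB6C4 + 0x1C6B = 0x0D32F
  0xD32F + 0xA654 = 0x17983 → wrap carry → 0x7984
  0x7984 + 0x8778 = 0x100FC → wrap carry → 0x00FD
One's-complement sum = 0x00FD.
Checksum = ~0x00FD & 0xFFFF = 0xFF02.

FF02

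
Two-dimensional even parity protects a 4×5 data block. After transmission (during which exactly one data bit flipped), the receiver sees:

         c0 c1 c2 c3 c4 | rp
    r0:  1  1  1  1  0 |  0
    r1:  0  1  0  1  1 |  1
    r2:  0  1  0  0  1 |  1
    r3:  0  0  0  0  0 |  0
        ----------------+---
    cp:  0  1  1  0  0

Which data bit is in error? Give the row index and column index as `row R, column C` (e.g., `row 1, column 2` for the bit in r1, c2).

row 2, column 0

Recompute each row's even parity and compare to rp:
  r0: data parity 0, sent rp 0 → ok
  r1: data parity 1, sent rp 1 → ok
  r2: data parity 0, sent rp 1 → mismatch
  r3: data parity 0, sent rp 0 → ok
Recompute each column's even parity and compare to cp:
  c0: data parity 1, sent cp 0 → mismatch
  c1: data parity 1, sent cp 1 → ok
  c2: data parity 1, sent cp 1 → ok
  c3: data parity 0, sent cp 0 → ok
  c4: data parity 0, sent cp 0 → ok
Exactly one row (r2) and one column (c0) fail → the flipped bit is at their intersection.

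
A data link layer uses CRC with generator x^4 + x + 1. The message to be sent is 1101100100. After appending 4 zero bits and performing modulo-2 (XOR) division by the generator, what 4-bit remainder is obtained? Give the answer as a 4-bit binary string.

Append 4 zeros: 11011001000000. Divide by 10011 (XOR where the leading bit is 1):
  pos 0: 11011 XOR 10011 = 01000
  pos 1: 10000 XOR 10011 = 00011
  pos 4: 11010 XOR 10011 = 01001
  pos 5: 10010 XOR 10011 = 00001
  pos 9: 10000 XOR 10011 = 00011
Remainder (last 4 bits) = 0011. This is the CRC / FCS.

0011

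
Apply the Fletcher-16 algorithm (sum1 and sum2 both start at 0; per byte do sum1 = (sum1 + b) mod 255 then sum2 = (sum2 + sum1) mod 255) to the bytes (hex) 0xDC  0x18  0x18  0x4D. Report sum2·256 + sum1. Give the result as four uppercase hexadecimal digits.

Running sums (mod 255):
  after byte 0 (0xDC): sum1=220, sum2=220
  after byte 1 (0x18): sum1=244, sum2=209
  after byte 2 (0x18): sum1=13, sum2=222
  after byte 3 (0x4D): sum1=90, sum2=57
Checksum = sum2·256 + sum1 = 57·256 + 90 = 14682 = 0x395A.

395A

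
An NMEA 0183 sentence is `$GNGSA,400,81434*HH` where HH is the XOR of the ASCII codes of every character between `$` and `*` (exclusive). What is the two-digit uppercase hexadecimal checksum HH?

XOR the ASCII codes of the payload characters:
  'G' = 0x47 → acc = 0x47
  'N' = 0x4E → acc = 0x09
  'G' = 0x47 → acc = 0x4E
  'S' = 0x53 → acc = 0x1D
  'A' = 0x41 → acc = 0x5C
  ',' = 0x2C → acc = 0x70
  '4' = 0x34 → acc = 0x44
  '0' = 0x30 → acc = 0x74
  '0' = 0x30 → acc = 0x44
  ',' = 0x2C → acc = 0x68
  '8' = 0x38 → acc = 0x50
  '1' = 0x31 → acc = 0x61
  '4' = 0x34 → acc = 0x55
  '3' = 0x33 → acc = 0x66
  '4' = 0x34 → acc = 0x52
Checksum = 0x52.

52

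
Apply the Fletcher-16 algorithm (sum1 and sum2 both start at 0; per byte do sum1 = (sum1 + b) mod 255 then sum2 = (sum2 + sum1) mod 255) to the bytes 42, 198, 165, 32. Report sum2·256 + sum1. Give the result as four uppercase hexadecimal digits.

68B6

Running sums (mod 255):
  after byte 0 (42): sum1=42, sum2=42
  after byte 1 (198): sum1=240, sum2=27
  after byte 2 (165): sum1=150, sum2=177
  after byte 3 (32): sum1=182, sum2=104
Checksum = sum2·256 + sum1 = 104·256 + 182 = 26806 = 0x68B6.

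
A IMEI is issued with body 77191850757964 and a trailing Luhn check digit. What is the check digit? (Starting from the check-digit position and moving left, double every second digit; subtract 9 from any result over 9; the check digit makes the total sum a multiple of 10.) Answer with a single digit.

7

Partial digits right→left: 4 6 9 7 5 7 0 5 8 1 9 1 7 7
Double every second digit counting from the check-digit position (so the 1st, 3rd, 5th, ... of the partial from the right).
  doubled (with −9 where >9): 8 9 1 0 7 9 5 → sum 39
  kept as-is: 6 7 7 5 1 1 7 → sum 34
Total = 39 + 34 = 73.
Check digit = (10 − (73 mod 10)) mod 10 = 7.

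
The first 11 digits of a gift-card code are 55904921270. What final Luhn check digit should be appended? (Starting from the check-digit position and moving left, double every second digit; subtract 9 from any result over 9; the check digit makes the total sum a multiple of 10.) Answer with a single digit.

2

Partial digits right→left: 0 7 2 1 2 9 4 0 9 5 5
Double every second digit counting from the check-digit position (so the 1st, 3rd, 5th, ... of the partial from the right).
  doubled (with −9 where >9): 0 4 4 8 9 1 → sum 26
  kept as-is: 7 1 9 0 5 → sum 22
Total = 26 + 22 = 48.
Check digit = (10 − (48 mod 10)) mod 10 = 2.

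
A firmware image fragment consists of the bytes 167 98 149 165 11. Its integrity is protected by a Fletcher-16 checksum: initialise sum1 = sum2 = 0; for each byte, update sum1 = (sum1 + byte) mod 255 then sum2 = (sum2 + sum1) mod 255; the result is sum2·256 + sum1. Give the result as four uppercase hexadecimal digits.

Running sums (mod 255):
  after byte 0 (167): sum1=167, sum2=167
  after byte 1 (98): sum1=10, sum2=177
  after byte 2 (149): sum1=159, sum2=81
  after byte 3 (165): sum1=69, sum2=150
  after byte 4 (11): sum1=80, sum2=230
Checksum = sum2·256 + sum1 = 230·256 + 80 = 58960 = 0xE650.

E650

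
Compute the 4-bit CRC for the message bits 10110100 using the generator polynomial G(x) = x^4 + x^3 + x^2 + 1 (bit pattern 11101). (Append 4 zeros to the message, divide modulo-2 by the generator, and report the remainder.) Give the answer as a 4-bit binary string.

0101

Append 4 zeros: 101101000000. Divide by 11101 (XOR where the leading bit is 1):
  pos 0: 10110 XOR 11101 = 01011
  pos 1: 10111 XOR 11101 = 01010
  pos 2: 10100 XOR 11101 = 01001
  pos 3: 10010 XOR 11101 = 01111
  pos 4: 11110 XOR 11101 = 00011
  pos 7: 11000 XOR 11101 = 00101
Remainder (last 4 bits) = 0101. This is the CRC / FCS.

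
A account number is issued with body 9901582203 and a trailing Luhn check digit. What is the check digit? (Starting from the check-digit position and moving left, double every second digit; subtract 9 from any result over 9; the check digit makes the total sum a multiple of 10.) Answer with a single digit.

Partial digits right→left: 3 0 2 2 8 5 1 0 9 9
Double every second digit counting from the check-digit position (so the 1st, 3rd, 5th, ... of the partial from the right).
  doubled (with −9 where >9): 6 4 7 2 9 → sum 28
  kept as-is: 0 2 5 0 9 → sum 16
Total = 28 + 16 = 44.
Check digit = (10 − (44 mod 10)) mod 10 = 6.

6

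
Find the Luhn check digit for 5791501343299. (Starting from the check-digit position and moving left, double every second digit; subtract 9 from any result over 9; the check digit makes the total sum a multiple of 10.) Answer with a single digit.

Partial digits right→left: 9 9 2 3 4 3 1 0 5 1 9 7 5
Double every second digit counting from the check-digit position (so the 1st, 3rd, 5th, ... of the partial from the right).
  doubled (with −9 where >9): 9 4 8 2 1 9 1 → sum 34
  kept as-is: 9 3 3 0 1 7 → sum 23
Total = 34 + 23 = 57.
Check digit = (10 − (57 mod 10)) mod 10 = 3.

3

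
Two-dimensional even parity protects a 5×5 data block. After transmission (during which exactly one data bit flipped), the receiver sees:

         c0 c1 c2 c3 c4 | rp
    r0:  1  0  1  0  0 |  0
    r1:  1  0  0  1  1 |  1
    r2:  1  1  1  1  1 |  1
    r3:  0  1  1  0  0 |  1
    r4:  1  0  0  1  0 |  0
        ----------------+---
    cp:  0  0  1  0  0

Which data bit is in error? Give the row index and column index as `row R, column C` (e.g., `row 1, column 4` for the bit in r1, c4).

row 3, column 3

Recompute each row's even parity and compare to rp:
  r0: data parity 0, sent rp 0 → ok
  r1: data parity 1, sent rp 1 → ok
  r2: data parity 1, sent rp 1 → ok
  r3: data parity 0, sent rp 1 → mismatch
  r4: data parity 0, sent rp 0 → ok
Recompute each column's even parity and compare to cp:
  c0: data parity 0, sent cp 0 → ok
  c1: data parity 0, sent cp 0 → ok
  c2: data parity 1, sent cp 1 → ok
  c3: data parity 1, sent cp 0 → mismatch
  c4: data parity 0, sent cp 0 → ok
Exactly one row (r3) and one column (c3) fail → the flipped bit is at their intersection.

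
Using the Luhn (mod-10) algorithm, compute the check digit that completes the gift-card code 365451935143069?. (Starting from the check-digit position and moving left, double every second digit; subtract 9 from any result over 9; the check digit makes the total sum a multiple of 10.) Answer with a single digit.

1

Partial digits right→left: 9 6 0 3 4 1 5 3 9 1 5 4 5 6 3
Double every second digit counting from the check-digit position (so the 1st, 3rd, 5th, ... of the partial from the right).
  doubled (with −9 where >9): 9 0 8 1 9 1 1 6 → sum 35
  kept as-is: 6 3 1 3 1 4 6 → sum 24
Total = 35 + 24 = 59.
Check digit = (10 − (59 mod 10)) mod 10 = 1.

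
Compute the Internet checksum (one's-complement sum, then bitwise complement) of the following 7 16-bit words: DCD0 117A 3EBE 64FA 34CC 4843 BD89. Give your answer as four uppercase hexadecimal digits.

3363

One's-complement addition (fold any carry out of bit 15 back into bit 0):
  0xDCD0 + 0x117A = 0x0EE4A
  0xEE4A + 0x3EBE = 0x12D08 → wrap carry → 0x2D09
  0x2D09 + 0x64FA = 0x09203
  0x9203 + 0x34CC = 0x0C6CF
  0xC6CF + 0x4843 = 0x10F12 → wrap carry → 0x0F13
  0x0F13 + 0xBD89 = 0x0CC9C
One's-complement sum = 0xCC9C.
Checksum = ~0xCC9C & 0xFFFF = 0x3363.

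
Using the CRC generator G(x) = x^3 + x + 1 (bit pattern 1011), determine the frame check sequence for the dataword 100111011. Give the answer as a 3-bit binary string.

Append 3 zeros: 100111011000. Divide by 1011 (XOR where the leading bit is 1):
  pos 0: 1001 XOR 1011 = 0010
  pos 2: 1011 XOR 1011 = 0000
  pos 7: 1100 XOR 1011 = 0111
  pos 8: 1110 XOR 1011 = 0101
Remainder (last 3 bits) = 101. This is the CRC / FCS.

101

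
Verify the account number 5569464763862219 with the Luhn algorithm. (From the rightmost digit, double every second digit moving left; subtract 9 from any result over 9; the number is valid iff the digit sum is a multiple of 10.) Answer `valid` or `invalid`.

From the right, keep odd positions and double even positions (subtract 9 from any doubled value over 9):
  doubled (positions 2,4,...): 2 4 7 3 8 8 3 1 → sum 36
  kept (positions 1,3,...): 9 2 6 3 7 6 9 5 → sum 47
Total = 83.
83 mod 10 = 3, so the number is invalid.

invalid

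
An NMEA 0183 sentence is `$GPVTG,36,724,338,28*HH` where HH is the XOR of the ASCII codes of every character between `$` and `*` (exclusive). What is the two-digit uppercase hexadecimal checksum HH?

XOR the ASCII codes of the payload characters:
  'G' = 0x47 → acc = 0x47
  'P' = 0x50 → acc = 0x17
  'V' = 0x56 → acc = 0x41
  'T' = 0x54 → acc = 0x15
  'G' = 0x47 → acc = 0x52
  ',' = 0x2C → acc = 0x7E
  '3' = 0x33 → acc = 0x4D
  '6' = 0x36 → acc = 0x7B
  ',' = 0x2C → acc = 0x57
  '7' = 0x37 → acc = 0x60
  '2' = 0x32 → acc = 0x52
  '4' = 0x34 → acc = 0x66
  ',' = 0x2C → acc = 0x4A
  '3' = 0x33 → acc = 0x79
  '3' = 0x33 → acc = 0x4A
  '8' = 0x38 → acc = 0x72
  ',' = 0x2C → acc = 0x5E
  '2' = 0x32 → acc = 0x6C
  '8' = 0x38 → acc = 0x54
Checksum = 0x54.

54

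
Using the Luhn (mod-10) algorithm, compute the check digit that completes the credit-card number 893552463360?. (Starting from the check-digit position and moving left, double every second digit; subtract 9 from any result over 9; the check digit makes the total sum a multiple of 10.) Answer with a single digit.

Partial digits right→left: 0 6 3 3 6 4 2 5 5 3 9 8
Double every second digit counting from the check-digit position (so the 1st, 3rd, 5th, ... of the partial from the right).
  doubled (with −9 where >9): 0 6 3 4 1 9 → sum 23
  kept as-is: 6 3 4 5 3 8 → sum 29
Total = 23 + 29 = 52.
Check digit = (10 − (52 mod 10)) mod 10 = 8.

8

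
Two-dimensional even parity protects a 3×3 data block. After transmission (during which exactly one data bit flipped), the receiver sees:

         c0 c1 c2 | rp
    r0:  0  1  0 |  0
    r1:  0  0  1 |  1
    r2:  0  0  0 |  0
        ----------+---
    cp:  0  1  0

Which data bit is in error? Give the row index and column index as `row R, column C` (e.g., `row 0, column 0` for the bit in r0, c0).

row 0, column 2

Recompute each row's even parity and compare to rp:
  r0: data parity 1, sent rp 0 → mismatch
  r1: data parity 1, sent rp 1 → ok
  r2: data parity 0, sent rp 0 → ok
Recompute each column's even parity and compare to cp:
  c0: data parity 0, sent cp 0 → ok
  c1: data parity 1, sent cp 1 → ok
  c2: data parity 1, sent cp 0 → mismatch
Exactly one row (r0) and one column (c2) fail → the flipped bit is at their intersection.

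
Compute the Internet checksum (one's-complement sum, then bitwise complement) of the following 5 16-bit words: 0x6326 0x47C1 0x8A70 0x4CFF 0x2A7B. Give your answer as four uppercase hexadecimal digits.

532D

One's-complement addition (fold any carry out of bit 15 back into bit 0):
  0x6326 + 0x47C1 = 0x0AAE7
  0xAAE7 + 0x8A70 = 0x13557 → wrap carry → 0x3558
  0x3558 + 0x4CFF = 0x08257
  0x8257 + 0x2A7B = 0x0ACD2
One's-complement sum = 0xACD2.
Checksum = ~0xACD2 & 0xFFFF = 0x532D.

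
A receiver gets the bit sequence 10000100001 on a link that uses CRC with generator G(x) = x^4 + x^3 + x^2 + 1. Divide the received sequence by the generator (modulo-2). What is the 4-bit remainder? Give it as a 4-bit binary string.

Modulo-2 division of 10000100001 by 11101:
  pos 0: 10000 XOR 11101 = 01101
  pos 1: 11011 XOR 11101 = 00110
  pos 3: 11000 XOR 11101 = 00101
  pos 5: 10100 XOR 11101 = 01001
  pos 6: 10011 XOR 11101 = 01110
Remainder = 1110 (nonzero — an error is detected).

1110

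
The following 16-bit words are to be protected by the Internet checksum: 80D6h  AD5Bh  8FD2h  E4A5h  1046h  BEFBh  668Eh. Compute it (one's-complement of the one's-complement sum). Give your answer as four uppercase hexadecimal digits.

2785

One's-complement addition (fold any carry out of bit 15 back into bit 0):
  0x80D6 + 0xAD5B = 0x12E31 → wrap carry → 0x2E32
  0x2E32 + 0x8FD2 = 0x0BE04
  0xBE04 + 0xE4A5 = 0x1A2A9 → wrap carry → 0xA2AA
  0xA2AA + 0x1046 = 0x0B2F0
  0xB2F0 + 0xBEFB = 0x171EB → wrap carry → 0x71EC
  0x71EC + 0x668E = 0x0D87A
One's-complement sum = 0xD87A.
Checksum = ~0xD87A & 0xFFFF = 0x2785.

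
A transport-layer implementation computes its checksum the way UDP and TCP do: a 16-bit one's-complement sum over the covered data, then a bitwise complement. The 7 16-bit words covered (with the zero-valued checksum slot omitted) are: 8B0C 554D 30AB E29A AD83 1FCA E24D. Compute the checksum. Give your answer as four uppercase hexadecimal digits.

One's-complement addition (fold any carry out of bit 15 back into bit 0):
  0x8B0C + 0x554D = 0x0E059
  0xE059 + 0x30AB = 0x11104 → wrap carry → 0x1105
  0x1105 + 0xE29A = 0x0F39F
  0xF39F + 0xAD83 = 0x1A122 → wrap carry → 0xA123
  0xA123 + 0x1FCA = 0x0C0ED
  0xC0ED + 0xE24D = 0x1A33A → wrap carry → 0xA33B
One's-complement sum = 0xA33B.
Checksum = ~0xA33B & 0xFFFF = 0x5CC4.

5CC4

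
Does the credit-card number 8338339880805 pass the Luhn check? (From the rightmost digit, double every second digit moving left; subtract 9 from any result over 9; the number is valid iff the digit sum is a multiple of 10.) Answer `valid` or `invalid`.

From the right, keep odd positions and double even positions (subtract 9 from any doubled value over 9):
  doubled (positions 2,4,...): 0 0 7 6 7 6 → sum 26
  kept (positions 1,3,...): 5 8 8 9 3 3 8 → sum 44
Total = 70.
70 mod 10 = 0, so the number is valid.

valid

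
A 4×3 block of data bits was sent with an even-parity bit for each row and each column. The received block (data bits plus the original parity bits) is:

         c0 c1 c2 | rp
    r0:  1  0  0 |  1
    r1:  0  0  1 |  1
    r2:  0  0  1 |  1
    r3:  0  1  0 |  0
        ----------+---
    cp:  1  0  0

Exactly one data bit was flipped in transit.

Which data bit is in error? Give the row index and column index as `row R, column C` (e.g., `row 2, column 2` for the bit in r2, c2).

row 3, column 1

Recompute each row's even parity and compare to rp:
  r0: data parity 1, sent rp 1 → ok
  r1: data parity 1, sent rp 1 → ok
  r2: data parity 1, sent rp 1 → ok
  r3: data parity 1, sent rp 0 → mismatch
Recompute each column's even parity and compare to cp:
  c0: data parity 1, sent cp 1 → ok
  c1: data parity 1, sent cp 0 → mismatch
  c2: data parity 0, sent cp 0 → ok
Exactly one row (r3) and one column (c1) fail → the flipped bit is at their intersection.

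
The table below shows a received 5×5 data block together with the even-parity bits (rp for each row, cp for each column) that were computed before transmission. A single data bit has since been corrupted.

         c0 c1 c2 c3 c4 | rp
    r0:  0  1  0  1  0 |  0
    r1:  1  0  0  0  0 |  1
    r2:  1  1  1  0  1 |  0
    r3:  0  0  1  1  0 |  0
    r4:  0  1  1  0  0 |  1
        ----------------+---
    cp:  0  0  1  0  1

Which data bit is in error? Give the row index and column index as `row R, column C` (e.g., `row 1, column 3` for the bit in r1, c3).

Recompute each row's even parity and compare to rp:
  r0: data parity 0, sent rp 0 → ok
  r1: data parity 1, sent rp 1 → ok
  r2: data parity 0, sent rp 0 → ok
  r3: data parity 0, sent rp 0 → ok
  r4: data parity 0, sent rp 1 → mismatch
Recompute each column's even parity and compare to cp:
  c0: data parity 0, sent cp 0 → ok
  c1: data parity 1, sent cp 0 → mismatch
  c2: data parity 1, sent cp 1 → ok
  c3: data parity 0, sent cp 0 → ok
  c4: data parity 1, sent cp 1 → ok
Exactly one row (r4) and one column (c1) fail → the flipped bit is at their intersection.

row 4, column 1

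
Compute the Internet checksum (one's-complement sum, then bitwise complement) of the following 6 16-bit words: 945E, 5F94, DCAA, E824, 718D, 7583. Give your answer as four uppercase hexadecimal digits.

602C

One's-complement addition (fold any carry out of bit 15 back into bit 0):
  0x945E + 0x5F94 = 0x0F3F2
  0xF3F2 + 0xDCAA = 0x1D09C → wrap carry → 0xD09D
  0xD09D + 0xE824 = 0x1B8C1 → wrap carry → 0xB8C2
  0xB8C2 + 0x718D = 0x12A4F → wrap carry → 0x2A50
  0x2A50 + 0x7583 = 0x09FD3
One's-complement sum = 0x9FD3.
Checksum = ~0x9FD3 & 0xFFFF = 0x602C.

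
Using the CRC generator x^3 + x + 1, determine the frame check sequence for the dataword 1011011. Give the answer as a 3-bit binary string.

Append 3 zeros: 1011011000. Divide by 1011 (XOR where the leading bit is 1):
  pos 0: 1011 XOR 1011 = 0000
  pos 5: 1100 XOR 1011 = 0111
  pos 6: 1110 XOR 1011 = 0101
Remainder (last 3 bits) = 101. This is the CRC / FCS.

101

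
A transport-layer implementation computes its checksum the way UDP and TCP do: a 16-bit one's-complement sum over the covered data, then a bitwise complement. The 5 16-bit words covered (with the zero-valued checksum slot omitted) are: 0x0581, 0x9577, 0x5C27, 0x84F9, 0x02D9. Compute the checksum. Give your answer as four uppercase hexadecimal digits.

810D

One's-complement addition (fold any carry out of bit 15 back into bit 0):
  0x0581 + 0x9577 = 0x09AF8
  0x9AF8 + 0x5C27 = 0x0F71F
  0xF71F + 0x84F9 = 0x17C18 → wrap carry → 0x7C19
  0x7C19 + 0x02D9 = 0x07EF2
One's-complement sum = 0x7EF2.
Checksum = ~0x7EF2 & 0xFFFF = 0x810D.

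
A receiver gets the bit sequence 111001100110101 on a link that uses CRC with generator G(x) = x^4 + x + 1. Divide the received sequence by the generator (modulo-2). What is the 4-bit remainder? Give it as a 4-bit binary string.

0100

Modulo-2 division of 111001100110101 by 10011:
  pos 0: 11100 XOR 10011 = 01111
  pos 1: 11111 XOR 10011 = 01100
  pos 2: 11001 XOR 10011 = 01010
  pos 3: 10100 XOR 10011 = 00111
  pos 5: 11101 XOR 10011 = 01110
  pos 6: 11101 XOR 10011 = 01110
  pos 7: 11100 XOR 10011 = 01111
  pos 8: 11111 XOR 10011 = 01100
  pos 9: 11000 XOR 10011 = 01011
  pos 10: 10111 XOR 10011 = 00100
Remainder = 0100 (nonzero — an error is detected).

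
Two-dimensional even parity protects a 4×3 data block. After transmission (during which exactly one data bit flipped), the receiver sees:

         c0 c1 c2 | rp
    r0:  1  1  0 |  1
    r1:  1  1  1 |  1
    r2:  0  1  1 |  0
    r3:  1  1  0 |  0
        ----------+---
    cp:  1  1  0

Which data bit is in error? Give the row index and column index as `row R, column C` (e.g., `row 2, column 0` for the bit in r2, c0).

row 0, column 1

Recompute each row's even parity and compare to rp:
  r0: data parity 0, sent rp 1 → mismatch
  r1: data parity 1, sent rp 1 → ok
  r2: data parity 0, sent rp 0 → ok
  r3: data parity 0, sent rp 0 → ok
Recompute each column's even parity and compare to cp:
  c0: data parity 1, sent cp 1 → ok
  c1: data parity 0, sent cp 1 → mismatch
  c2: data parity 0, sent cp 0 → ok
Exactly one row (r0) and one column (c1) fail → the flipped bit is at their intersection.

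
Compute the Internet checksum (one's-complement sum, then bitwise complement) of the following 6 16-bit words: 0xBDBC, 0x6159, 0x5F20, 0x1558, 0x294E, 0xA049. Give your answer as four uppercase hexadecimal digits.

A2D9

One's-complement addition (fold any carry out of bit 15 back into bit 0):
  0xBDBC + 0x6159 = 0x11F15 → wrap carry → 0x1F16
  0x1F16 + 0x5F20 = 0x07E36
  0x7E36 + 0x1558 = 0x0938E
  0x938E + 0x294E = 0x0BCDC
  0xBCDC + 0xA049 = 0x15D25 → wrap carry → 0x5D26
One's-complement sum = 0x5D26.
Checksum = ~0x5D26 & 0xFFFF = 0xA2D9.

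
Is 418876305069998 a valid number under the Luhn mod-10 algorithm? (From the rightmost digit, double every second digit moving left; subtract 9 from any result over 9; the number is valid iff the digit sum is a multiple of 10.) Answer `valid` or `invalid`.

From the right, keep odd positions and double even positions (subtract 9 from any doubled value over 9):
  doubled (positions 2,4,...): 9 9 0 0 3 7 2 → sum 30
  kept (positions 1,3,...): 8 9 6 5 3 7 8 4 → sum 50
Total = 80.
80 mod 10 = 0, so the number is valid.

valid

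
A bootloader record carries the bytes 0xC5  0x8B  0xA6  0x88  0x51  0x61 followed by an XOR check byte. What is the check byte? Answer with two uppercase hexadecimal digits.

50

XOR the bytes together:
  start with 0xC5
  0xC5 ⊕ 0x8B = 0x4E
  0x4E ⊕ 0xA6 = 0xE8
  0xE8 ⊕ 0x88 = 0x60
  0x60 ⊕ 0x51 = 0x31
  0x31 ⊕ 0x61 = 0x50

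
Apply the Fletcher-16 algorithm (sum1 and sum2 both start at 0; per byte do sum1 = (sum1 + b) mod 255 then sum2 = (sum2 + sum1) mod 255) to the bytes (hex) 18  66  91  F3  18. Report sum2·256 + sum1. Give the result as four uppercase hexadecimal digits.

C61C

Running sums (mod 255):
  after byte 0 (18): sum1=24, sum2=24
  after byte 1 (66): sum1=126, sum2=150
  after byte 2 (91): sum1=16, sum2=166
  after byte 3 (F3): sum1=4, sum2=170
  after byte 4 (18): sum1=28, sum2=198
Checksum = sum2·256 + sum1 = 198·256 + 28 = 50716 = 0xC61C.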